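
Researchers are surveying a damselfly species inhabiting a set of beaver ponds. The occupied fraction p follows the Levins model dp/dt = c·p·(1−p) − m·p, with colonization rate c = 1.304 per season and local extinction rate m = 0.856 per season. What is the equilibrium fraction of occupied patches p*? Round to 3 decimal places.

At equilibrium, colonization balances extinction: c·p*·(1−p*) = m·p*.
So p* = 1 − m/c = 1 − 0.856/1.304 = 1 − 0.6564 = 0.3436.

0.344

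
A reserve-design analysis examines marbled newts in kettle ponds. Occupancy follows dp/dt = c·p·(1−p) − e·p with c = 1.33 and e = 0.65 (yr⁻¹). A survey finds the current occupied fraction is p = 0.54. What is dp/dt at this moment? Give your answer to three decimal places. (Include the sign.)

Colonization term: c·p·(1−p) = 1.33×0.54×0.4600 = 0.33037.
Extinction term: e·p = 0.35100.
dp/dt = 0.33037 − 0.35100 = -0.02063.

-0.021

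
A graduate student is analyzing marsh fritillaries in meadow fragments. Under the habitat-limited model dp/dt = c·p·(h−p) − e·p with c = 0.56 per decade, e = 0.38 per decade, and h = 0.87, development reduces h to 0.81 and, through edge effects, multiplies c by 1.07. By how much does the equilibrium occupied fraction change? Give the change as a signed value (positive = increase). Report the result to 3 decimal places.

-0.016

Before: p* = h − e/c = 0.87 − 0.38/0.56 = 0.87 − 0.6786 = 0.1914.
After: c = 0.5992, e = 0.38, h = 0.81; p* = 0.81 − 0.38/0.5992 = 0.1758.
Δp* = 0.1758 − 0.1914 = -0.0156.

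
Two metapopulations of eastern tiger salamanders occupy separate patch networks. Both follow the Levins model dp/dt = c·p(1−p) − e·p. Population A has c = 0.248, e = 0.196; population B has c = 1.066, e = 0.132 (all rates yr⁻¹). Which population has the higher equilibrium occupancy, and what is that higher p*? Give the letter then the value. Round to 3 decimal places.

B, 0.876

A: p*_A = 1 − 0.196/0.248 = 0.2097.
B: p*_B = 1 − 0.132/1.066 = 0.8762.
B is higher at 0.8762.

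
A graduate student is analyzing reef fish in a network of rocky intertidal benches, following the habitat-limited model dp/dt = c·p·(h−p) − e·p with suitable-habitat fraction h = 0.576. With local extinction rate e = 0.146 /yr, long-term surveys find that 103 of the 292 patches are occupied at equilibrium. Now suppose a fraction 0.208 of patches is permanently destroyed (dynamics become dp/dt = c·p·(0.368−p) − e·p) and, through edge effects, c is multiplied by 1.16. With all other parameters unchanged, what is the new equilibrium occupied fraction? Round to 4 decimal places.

0.1755

Observed p* = 103/292 = 0.35274.
Balance c(h−p*) = e gives c = e/(0.576 − 0.35274) = 0.146/0.22326 = 0.65395.
New p* = 0.368 − e/c = 0.368 − 0.14600/0.75858 = 0.17554.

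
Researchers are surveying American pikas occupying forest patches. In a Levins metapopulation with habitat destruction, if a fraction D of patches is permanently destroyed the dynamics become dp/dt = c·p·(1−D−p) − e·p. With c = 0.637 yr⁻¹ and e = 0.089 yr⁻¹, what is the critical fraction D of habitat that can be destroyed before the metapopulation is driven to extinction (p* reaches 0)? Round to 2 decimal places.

0.86

The nontrivial equilibrium is p* = (1−D) − e/c; extinction occurs when this hits zero.
So D_crit = 1 − e/c = 1 − 0.089/0.637 = 1 − 0.1397 = 0.8603.
This equals the undisturbed p*, a classic result of Lande's extension.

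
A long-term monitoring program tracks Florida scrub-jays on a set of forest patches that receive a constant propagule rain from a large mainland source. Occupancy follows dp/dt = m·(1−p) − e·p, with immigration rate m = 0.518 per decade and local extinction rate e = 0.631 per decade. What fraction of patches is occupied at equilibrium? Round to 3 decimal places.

At equilibrium the propagule rain into empty patches balances local extinction: m(1−p*) = e·p*.
p* = m/(m+e) = 0.518/(0.518+0.631) = 0.518/1.1490 = 0.4508.

0.451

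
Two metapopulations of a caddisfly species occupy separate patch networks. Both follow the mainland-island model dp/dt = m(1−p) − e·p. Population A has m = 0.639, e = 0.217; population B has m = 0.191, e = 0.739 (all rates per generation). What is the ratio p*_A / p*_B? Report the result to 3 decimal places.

3.635

A: p*_A = m/(m+e) = 0.639/0.8560 = 0.7465.
B: p*_B = 0.191/0.9300 = 0.2054.
p*_A / p*_B = 0.7465/0.2054 = 3.6348.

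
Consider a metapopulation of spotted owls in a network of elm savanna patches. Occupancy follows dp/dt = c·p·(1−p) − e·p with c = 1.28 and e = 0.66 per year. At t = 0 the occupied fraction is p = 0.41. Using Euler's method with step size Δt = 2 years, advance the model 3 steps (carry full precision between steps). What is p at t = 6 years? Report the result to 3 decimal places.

Update rule: p ← p + [c·p·(1−p) − e·p]·Δt with Δt = 2.
step 1: Δp = +0.07806, p = 0.48806
step 2: Δp = -0.00461, p = 0.48345
step 3: Δp = +0.00114, p = 0.48459

0.485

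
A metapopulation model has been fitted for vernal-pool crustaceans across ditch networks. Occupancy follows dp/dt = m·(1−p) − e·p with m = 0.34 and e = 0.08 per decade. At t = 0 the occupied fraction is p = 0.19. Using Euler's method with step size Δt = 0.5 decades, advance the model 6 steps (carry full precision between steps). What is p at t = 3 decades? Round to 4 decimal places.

0.6589

Update rule: p ← p + [m·(1−p) − e·p]·Δt with Δt = 0.5.
step 1: Δp = +0.13010, p = 0.32010
step 2: Δp = +0.10278, p = 0.42288
step 3: Δp = +0.08120, p = 0.50407
step 4: Δp = +0.06414, p = 0.56822
step 5: Δp = +0.05067, p = 0.61889
step 6: Δp = +0.04003, p = 0.65893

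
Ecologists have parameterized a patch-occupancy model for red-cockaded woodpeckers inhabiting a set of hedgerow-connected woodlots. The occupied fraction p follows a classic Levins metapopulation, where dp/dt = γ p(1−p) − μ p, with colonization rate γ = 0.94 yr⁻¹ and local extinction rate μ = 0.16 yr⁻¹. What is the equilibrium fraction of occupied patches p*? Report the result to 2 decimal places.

0.83

At equilibrium, colonization balances extinction: γ·p*·(1−p*) = μ·p*.
So p* = 1 − μ/γ = 1 − 0.16/0.94 = 1 − 0.1702 = 0.8298.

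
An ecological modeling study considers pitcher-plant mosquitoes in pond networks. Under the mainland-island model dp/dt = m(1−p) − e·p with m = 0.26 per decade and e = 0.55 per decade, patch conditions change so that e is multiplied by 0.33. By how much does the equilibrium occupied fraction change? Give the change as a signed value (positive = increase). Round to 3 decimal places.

Before: p* = 0.26/(0.26+0.55) = 0.3210.
After: m = 0.26, e = 0.1815; p* = 0.26/0.4415 = 0.5889.
Δp* = 0.5889 − 0.3210 = +0.2679.

0.268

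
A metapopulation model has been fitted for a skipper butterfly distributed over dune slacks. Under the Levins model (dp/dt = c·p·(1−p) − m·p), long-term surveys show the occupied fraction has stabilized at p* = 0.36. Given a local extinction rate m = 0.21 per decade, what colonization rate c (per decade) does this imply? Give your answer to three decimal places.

0.328

At equilibrium c(1−p*) = m, so c = m/(1−p*).
c = 0.21/(1 − 0.36) = 0.21/0.6400 = 0.3281.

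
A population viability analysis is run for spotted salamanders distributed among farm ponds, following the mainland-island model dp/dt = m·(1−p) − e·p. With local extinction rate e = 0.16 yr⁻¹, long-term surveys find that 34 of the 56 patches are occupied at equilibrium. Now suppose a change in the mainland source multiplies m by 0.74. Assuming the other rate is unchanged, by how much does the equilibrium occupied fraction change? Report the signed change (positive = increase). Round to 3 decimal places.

-0.074

Observed p* = 34/56 = 0.60714.
Balance m(1−p*) = e·p* gives m = e·p*/(1−p*) = 0.16×0.60714/0.39286 = 0.24727.
New p* = m/(m+e) = 0.18298/(0.18298+0.16000) = 0.53350.
Δp* = 0.53350 − 0.60714 = -0.07364.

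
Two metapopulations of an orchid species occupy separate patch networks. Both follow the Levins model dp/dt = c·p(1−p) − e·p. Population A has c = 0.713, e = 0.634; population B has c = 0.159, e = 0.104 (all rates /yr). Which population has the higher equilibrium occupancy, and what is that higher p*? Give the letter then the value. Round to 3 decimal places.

A: p*_A = 1 − 0.634/0.713 = 0.1108.
B: p*_B = 1 − 0.104/0.159 = 0.3459.
B is higher at 0.3459.

B, 0.346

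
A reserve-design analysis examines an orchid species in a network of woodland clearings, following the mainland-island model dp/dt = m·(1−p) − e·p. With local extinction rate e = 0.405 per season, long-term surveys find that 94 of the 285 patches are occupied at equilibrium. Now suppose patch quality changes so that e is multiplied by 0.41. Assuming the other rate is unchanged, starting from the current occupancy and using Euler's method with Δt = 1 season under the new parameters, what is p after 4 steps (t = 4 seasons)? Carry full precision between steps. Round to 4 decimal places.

0.5105

Observed p* = 94/285 = 0.32982.
Balance m(1−p*) = e·p* gives m = e·p*/(1−p*) = 0.405×0.32982/0.67018 = 0.19932.
Starting from p₀ = 0.32982; update p ← p + (dp/dt)·Δt with the new parameters.
  1  |  dp/dt·Δt = +0.078812  |  p_1 = 0.408636
  2  |  dp/dt·Δt = +0.050016  |  p_2 = 0.458652
  3  |  dp/dt·Δt = +0.031742  |  p_3 = 0.490394
  4  |  dp/dt·Δt = +0.020144  |  p_4 = 0.510539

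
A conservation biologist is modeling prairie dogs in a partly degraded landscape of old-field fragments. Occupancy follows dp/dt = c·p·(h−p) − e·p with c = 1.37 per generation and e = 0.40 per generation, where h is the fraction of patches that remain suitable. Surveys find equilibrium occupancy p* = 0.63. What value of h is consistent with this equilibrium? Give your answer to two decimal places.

At equilibrium c(h−p*) = e, so h = p* + e/c.
h = 0.63 + 0.40/1.37 = 0.63 + 0.2920 = 0.9220.

0.92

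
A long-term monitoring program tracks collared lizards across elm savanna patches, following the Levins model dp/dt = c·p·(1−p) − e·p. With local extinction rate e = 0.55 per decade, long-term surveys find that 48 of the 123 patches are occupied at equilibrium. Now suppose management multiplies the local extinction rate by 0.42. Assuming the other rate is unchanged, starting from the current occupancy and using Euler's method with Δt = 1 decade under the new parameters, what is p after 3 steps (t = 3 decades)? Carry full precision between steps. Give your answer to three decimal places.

Observed p* = 48/123 = 0.39024.
Balance c(1−p*) = e gives c = e/(1 − 0.39024) = 0.55/0.60976 = 0.90200.
Starting from p₀ = 0.39024; update p ← p + (dp/dt)·Δt with the new parameters.
step 1: Δp = +0.12449, p = 0.51473
step 2: Δp = +0.10640, p = 0.62113
step 3: Δp = +0.06878, p = 0.68992

0.690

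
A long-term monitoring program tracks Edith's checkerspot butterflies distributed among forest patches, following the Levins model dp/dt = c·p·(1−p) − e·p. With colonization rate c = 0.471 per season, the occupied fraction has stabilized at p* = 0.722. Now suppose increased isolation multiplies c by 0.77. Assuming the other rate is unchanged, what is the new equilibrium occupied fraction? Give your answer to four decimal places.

Balance c(1−p*) = e gives e = 0.471×(1 − 0.72200) = 0.13094.
New p* = 1 − e/c = 1 − 0.13094/0.36267 = 0.63896.

0.6390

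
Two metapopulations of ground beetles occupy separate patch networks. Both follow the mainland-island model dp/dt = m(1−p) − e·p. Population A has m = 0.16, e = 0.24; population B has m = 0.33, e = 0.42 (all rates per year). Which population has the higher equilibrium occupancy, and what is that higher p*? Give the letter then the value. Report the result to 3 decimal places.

A: p*_A = m/(m+e) = 0.16/0.4000 = 0.4000.
B: p*_B = 0.33/0.7500 = 0.4400.
B is higher at 0.4400.

B, 0.440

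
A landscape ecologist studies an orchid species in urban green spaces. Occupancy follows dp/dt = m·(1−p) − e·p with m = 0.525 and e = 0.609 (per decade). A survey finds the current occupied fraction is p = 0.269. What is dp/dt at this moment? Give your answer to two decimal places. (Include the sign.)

Colonization term: m·(1−p) = 0.525×0.7310 = 0.38378.
Extinction term: e·p = 0.16382.
dp/dt = 0.38378 − 0.16382 = 0.21995.

0.22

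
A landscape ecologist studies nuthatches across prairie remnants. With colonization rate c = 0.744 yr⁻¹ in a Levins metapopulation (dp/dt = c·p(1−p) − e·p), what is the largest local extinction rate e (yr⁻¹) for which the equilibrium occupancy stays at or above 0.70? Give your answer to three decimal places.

0.223

1 − e/c ≥ 0.70 ⇒ e ≤ c(1 − 0.70) = 0.744 × 0.3000.
e_max = 0.2232.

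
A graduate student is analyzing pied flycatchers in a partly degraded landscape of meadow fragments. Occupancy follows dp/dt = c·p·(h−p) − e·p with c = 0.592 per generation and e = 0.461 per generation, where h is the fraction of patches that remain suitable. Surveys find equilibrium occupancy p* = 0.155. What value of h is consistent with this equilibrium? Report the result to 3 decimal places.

0.934

At equilibrium c(h−p*) = e, so h = p* + e/c.
h = 0.155 + 0.461/0.592 = 0.155 + 0.7787 = 0.9337.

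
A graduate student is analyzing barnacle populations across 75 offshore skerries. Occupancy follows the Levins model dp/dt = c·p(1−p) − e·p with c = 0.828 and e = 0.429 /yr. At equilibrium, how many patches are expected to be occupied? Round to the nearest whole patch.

36

p* = 1 − e/c = 1 − 0.429/0.828 = 0.4819.
Expected occupied patches = N × p* = 75 × 0.4819 = 36.14 ≈ 36.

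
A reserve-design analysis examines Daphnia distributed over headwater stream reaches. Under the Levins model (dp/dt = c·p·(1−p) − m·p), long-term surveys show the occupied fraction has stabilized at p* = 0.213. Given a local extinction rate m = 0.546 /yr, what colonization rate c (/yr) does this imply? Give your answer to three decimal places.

0.694

At equilibrium c(1−p*) = m, so c = m/(1−p*).
c = 0.546/(1 − 0.213) = 0.546/0.7870 = 0.6938.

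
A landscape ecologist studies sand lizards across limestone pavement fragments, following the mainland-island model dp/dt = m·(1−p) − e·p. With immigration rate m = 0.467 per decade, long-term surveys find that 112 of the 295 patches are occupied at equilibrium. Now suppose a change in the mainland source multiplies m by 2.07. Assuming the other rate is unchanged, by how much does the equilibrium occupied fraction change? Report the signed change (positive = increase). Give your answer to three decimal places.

0.179

Observed p* = 112/295 = 0.37966.
Balance m(1−p*) = e·p* gives e = m(1−p*)/p* = 0.467×0.62034/0.37966 = 0.76305.
New p* = m/(m+e) = 0.96669/(0.96669+0.76305) = 0.55886.
Δp* = 0.55886 − 0.37966 = +0.17920.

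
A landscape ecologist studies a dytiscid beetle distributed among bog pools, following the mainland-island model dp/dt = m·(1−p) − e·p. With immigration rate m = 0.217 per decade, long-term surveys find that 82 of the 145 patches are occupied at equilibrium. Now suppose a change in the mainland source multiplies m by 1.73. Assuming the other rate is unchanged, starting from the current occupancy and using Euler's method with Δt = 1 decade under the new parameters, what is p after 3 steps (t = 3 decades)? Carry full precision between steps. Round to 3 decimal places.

0.680

Observed p* = 82/145 = 0.56552.
Balance m(1−p*) = e·p* gives e = m(1−p*)/p* = 0.217×0.43448/0.56552 = 0.16672.
Starting from p₀ = 0.56552; update p ← p + (dp/dt)·Δt with the new parameters.
p: 0.56552 → 0.63434  (Δp = +0.06883)
p: 0.63434 → 0.66586  (Δp = +0.03151)
p: 0.66586 → 0.68029  (Δp = +0.01443)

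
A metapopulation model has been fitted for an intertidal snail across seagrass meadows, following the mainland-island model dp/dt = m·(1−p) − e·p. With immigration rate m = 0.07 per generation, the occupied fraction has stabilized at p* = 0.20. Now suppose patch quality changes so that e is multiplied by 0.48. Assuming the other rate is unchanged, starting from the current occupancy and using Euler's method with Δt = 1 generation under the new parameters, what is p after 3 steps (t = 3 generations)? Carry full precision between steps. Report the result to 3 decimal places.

0.271

Balance m(1−p*) = e·p* gives e = m(1−p*)/p* = 0.07×0.80000/0.20000 = 0.28000.
Starting from p₀ = 0.20000; update p ← p + (dp/dt)·Δt with the new parameters.
  1  |  dp/dt·Δt = +0.029120  |  p_1 = 0.229120
  2  |  dp/dt·Δt = +0.023168  |  p_2 = 0.252288
  3  |  dp/dt·Δt = +0.018432  |  p_3 = 0.270720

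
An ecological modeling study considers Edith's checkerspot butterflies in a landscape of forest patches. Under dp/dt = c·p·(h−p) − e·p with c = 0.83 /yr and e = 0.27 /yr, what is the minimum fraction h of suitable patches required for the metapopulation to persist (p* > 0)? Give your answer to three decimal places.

0.325

p* = h − e/c is positive only when h > e/c.
h_min = e/c = 0.27/0.83 = 0.3253.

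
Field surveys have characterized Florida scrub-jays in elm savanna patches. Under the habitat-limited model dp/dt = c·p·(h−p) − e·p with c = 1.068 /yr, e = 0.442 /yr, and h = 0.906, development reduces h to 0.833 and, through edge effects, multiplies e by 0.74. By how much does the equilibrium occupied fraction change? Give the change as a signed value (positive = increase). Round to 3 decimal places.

Before: p* = h − e/c = 0.906 − 0.442/1.068 = 0.906 − 0.4139 = 0.4921.
After: c = 1.068, e = 0.32708, h = 0.833; p* = 0.833 − 0.32708/1.068 = 0.5267.
Δp* = 0.5267 − 0.4921 = +0.0346.

0.035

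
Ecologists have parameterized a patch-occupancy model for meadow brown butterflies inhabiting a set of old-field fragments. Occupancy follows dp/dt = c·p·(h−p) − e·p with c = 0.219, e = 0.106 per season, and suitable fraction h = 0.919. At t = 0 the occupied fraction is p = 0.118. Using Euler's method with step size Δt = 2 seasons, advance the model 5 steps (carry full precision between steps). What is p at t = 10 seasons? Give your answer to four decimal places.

0.2111

Update rule: p ← p + [c·p·(h−p) − e·p]·Δt with Δt = 2.
p: 0.11800 → 0.13438  (Δp = +0.01638)
p: 0.13438 → 0.15208  (Δp = +0.01769)
p: 0.15208 → 0.17092  (Δp = +0.01884)
p: 0.17092 → 0.19069  (Δp = +0.01977)
p: 0.19069 → 0.21109  (Δp = +0.02040)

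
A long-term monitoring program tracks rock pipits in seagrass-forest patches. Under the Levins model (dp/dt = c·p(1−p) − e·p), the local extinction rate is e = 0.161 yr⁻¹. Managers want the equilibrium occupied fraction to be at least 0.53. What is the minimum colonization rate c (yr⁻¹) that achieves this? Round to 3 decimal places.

p* = 1 − e/c ≥ 0.53 requires e/c ≤ 0.4700, i.e. c ≥ e/0.4700.
c_min = 0.161/0.4700 = 0.3426.

0.343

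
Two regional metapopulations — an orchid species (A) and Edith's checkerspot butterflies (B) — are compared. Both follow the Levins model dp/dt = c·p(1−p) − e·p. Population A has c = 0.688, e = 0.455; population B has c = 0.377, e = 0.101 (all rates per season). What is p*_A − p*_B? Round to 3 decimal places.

A: p*_A = 1 − 0.455/0.688 = 0.3387.
B: p*_B = 1 − 0.101/0.377 = 0.7321.
p*_A − p*_B = 0.3387 − 0.7321 = -0.3934.

-0.393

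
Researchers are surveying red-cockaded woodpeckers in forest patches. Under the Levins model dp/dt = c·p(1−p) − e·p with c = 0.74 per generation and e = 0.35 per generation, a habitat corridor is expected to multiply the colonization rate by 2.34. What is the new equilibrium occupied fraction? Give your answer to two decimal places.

Before: p* = 1 − 0.35/0.74 = 0.5270.
After the change, c = 1.7316, e = 0.35, so p* = 1 − 0.35/1.7316 = 0.7979.

0.80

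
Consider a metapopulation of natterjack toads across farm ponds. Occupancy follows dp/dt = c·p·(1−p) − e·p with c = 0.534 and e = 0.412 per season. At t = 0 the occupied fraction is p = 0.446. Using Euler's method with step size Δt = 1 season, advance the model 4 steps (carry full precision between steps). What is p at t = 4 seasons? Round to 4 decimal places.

0.3153

Update rule: p ← p + [c·p·(1−p) − e·p]·Δt with Δt = 1.
step 1: Δp = -0.05181, p = 0.39419
step 2: Δp = -0.03489, p = 0.35931
step 3: Δp = -0.02510, p = 0.33420
step 4: Δp = -0.01887, p = 0.31533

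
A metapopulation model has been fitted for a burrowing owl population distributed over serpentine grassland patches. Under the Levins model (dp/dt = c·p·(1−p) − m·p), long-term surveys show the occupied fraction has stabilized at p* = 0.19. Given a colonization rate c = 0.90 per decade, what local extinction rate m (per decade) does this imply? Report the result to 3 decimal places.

0.729

At equilibrium c(1−p*) = m.
m = 0.90 × (1 − 0.19) = 0.90 × 0.8100 = 0.7290.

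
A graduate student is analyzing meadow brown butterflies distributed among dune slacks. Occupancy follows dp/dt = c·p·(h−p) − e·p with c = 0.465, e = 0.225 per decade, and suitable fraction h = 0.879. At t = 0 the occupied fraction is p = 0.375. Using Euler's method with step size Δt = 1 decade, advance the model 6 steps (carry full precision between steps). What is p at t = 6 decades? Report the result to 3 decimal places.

Update rule: p ← p + [c·p·(h−p) − e·p]·Δt with Δt = 1.
t = 1: p = 0.37500 + (+0.00351) = 0.37851
t = 2: p = 0.37851 + (+0.00293) = 0.38144
t = 3: p = 0.38144 + (+0.00243) = 0.38386
t = 4: p = 0.38386 + (+0.00201) = 0.38587
t = 5: p = 0.38587 + (+0.00166) = 0.38754
t = 6: p = 0.38754 + (+0.00137) = 0.38890

0.389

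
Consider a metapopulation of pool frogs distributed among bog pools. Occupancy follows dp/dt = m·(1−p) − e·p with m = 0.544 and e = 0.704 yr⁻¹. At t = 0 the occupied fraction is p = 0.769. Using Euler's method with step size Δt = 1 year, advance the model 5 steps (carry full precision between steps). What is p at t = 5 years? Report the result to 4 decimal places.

Update rule: p ← p + [m·(1−p) − e·p]·Δt with Δt = 1.
t = 1: p = 0.76900 + (-0.41571) = 0.35329
t = 2: p = 0.35329 + (+0.10310) = 0.45638
t = 3: p = 0.45638 + (-0.02557) = 0.43082
t = 4: p = 0.43082 + (+0.00634) = 0.43716
t = 5: p = 0.43716 + (-0.00157) = 0.43558

0.4356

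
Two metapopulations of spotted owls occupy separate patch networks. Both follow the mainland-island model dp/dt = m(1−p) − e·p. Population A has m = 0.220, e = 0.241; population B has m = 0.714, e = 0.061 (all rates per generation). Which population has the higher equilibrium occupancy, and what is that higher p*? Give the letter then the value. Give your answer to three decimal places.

B, 0.921

A: p*_A = m/(m+e) = 0.220/0.4610 = 0.4772.
B: p*_B = 0.714/0.7750 = 0.9213.
B is higher at 0.9213.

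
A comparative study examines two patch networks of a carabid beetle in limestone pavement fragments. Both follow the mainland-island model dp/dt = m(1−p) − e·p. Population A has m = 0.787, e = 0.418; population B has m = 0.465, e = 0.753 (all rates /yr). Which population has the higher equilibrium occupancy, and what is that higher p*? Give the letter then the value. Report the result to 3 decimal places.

A, 0.653

A: p*_A = m/(m+e) = 0.787/1.2050 = 0.6531.
B: p*_B = 0.465/1.2180 = 0.3818.
A is higher at 0.6531.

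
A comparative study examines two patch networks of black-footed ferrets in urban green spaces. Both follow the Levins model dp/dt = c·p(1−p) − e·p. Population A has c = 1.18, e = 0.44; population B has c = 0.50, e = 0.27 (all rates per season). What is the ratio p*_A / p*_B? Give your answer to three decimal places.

A: p*_A = 1 − 0.44/1.18 = 0.6271.
B: p*_B = 1 − 0.27/0.50 = 0.4600.
p*_A / p*_B = 0.6271/0.4600 = 1.3633.

1.363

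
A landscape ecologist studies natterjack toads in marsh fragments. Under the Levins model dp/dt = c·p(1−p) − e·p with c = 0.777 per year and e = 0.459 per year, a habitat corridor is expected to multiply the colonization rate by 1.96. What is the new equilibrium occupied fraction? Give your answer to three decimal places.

Before: p* = 1 − 0.459/0.777 = 0.4093.
After the change, c = 1.52292, e = 0.459, so p* = 1 − 0.459/1.52292 = 0.6986.

0.699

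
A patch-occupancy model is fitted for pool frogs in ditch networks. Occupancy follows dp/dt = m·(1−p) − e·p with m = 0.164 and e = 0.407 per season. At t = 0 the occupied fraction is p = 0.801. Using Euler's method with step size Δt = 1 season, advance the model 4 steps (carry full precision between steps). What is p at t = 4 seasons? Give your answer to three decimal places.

Update rule: p ← p + [m·(1−p) − e·p]·Δt with Δt = 1.
  1  |  dp/dt·Δt = -0.293371  |  p_1 = 0.507629
  2  |  dp/dt·Δt = -0.125856  |  p_2 = 0.381773
  3  |  dp/dt·Δt = -0.053992  |  p_3 = 0.327781
  4  |  dp/dt·Δt = -0.023163  |  p_4 = 0.304618

0.305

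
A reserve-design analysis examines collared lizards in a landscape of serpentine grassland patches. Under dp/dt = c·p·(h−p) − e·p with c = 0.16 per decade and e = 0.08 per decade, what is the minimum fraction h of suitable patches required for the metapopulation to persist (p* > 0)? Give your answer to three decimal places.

p* = h − e/c is positive only when h > e/c.
h_min = e/c = 0.08/0.16 = 0.5000.

0.500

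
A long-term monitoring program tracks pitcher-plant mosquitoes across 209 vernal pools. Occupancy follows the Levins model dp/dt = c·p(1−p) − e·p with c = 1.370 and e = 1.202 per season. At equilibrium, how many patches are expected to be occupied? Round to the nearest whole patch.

26

p* = 1 − e/c = 1 − 1.202/1.370 = 0.1226.
Expected occupied patches = N × p* = 209 × 0.1226 = 25.63 ≈ 26.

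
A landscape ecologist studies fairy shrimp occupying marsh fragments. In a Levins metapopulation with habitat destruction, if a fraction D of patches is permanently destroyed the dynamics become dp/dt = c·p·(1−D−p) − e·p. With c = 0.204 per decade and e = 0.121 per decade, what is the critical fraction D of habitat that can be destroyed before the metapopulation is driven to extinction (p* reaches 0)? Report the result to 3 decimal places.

0.407

The nontrivial equilibrium is p* = (1−D) − e/c; extinction occurs when this hits zero.
So D_crit = 1 − e/c = 1 − 0.121/0.204 = 1 − 0.5931 = 0.4069.
This equals the undisturbed p*, a classic result of Lande's extension.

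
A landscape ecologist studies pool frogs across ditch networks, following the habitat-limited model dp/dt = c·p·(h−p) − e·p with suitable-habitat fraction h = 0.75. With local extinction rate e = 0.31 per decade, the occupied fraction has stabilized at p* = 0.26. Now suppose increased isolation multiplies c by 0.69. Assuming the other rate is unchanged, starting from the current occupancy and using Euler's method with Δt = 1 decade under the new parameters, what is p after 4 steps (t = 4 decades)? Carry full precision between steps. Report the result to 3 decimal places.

Balance c(h−p*) = e gives c = e/(0.75 − 0.26000) = 0.31/0.49000 = 0.63265.
Starting from p₀ = 0.26000; update p ← p + (dp/dt)·Δt with the new parameters.
t = 1: p = 0.26000 + (-0.02499) = 0.23501
t = 2: p = 0.23501 + (-0.02002) = 0.21499
t = 3: p = 0.21499 + (-0.01644) = 0.19856
t = 4: p = 0.19856 + (-0.01376) = 0.18480

0.185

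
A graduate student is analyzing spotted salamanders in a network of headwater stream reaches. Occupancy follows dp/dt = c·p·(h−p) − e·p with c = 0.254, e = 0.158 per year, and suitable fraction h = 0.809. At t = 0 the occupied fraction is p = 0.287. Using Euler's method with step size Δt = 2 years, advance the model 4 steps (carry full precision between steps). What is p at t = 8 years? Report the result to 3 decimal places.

0.243

Update rule: p ← p + [c·p·(h−p) − e·p]·Δt with Δt = 2.
  1  |  dp/dt·Δt = -0.014586  |  p_1 = 0.272414
  2  |  dp/dt·Δt = -0.011827  |  p_2 = 0.260587
  3  |  dp/dt·Δt = -0.009748  |  p_3 = 0.250839
  4  |  dp/dt·Δt = -0.008141  |  p_4 = 0.242699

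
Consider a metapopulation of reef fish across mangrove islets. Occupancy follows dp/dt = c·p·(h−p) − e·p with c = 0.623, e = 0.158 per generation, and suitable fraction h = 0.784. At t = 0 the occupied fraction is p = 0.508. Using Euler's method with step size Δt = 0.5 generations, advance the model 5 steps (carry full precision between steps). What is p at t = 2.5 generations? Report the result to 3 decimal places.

Update rule: p ← p + [c·p·(h−p) − e·p]·Δt with Δt = 0.5.
t = 0.5: p = 0.50800 + (+0.00354) = 0.51154
t = 1: p = 0.51154 + (+0.00300) = 0.51455
t = 1.5: p = 0.51455 + (+0.00254) = 0.51709
t = 2: p = 0.51709 + (+0.00214) = 0.51923
t = 2.5: p = 0.51923 + (+0.00181) = 0.52103

0.521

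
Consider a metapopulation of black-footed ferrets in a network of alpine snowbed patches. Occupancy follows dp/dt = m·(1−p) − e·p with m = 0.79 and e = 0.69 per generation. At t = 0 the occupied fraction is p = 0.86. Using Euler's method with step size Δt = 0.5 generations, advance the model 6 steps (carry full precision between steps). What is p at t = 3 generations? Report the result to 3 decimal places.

Update rule: p ← p + [m·(1−p) − e·p]·Δt with Δt = 0.5.
  1  |  dp/dt·Δt = -0.241400  |  p_1 = 0.618600
  2  |  dp/dt·Δt = -0.062764  |  p_2 = 0.555836
  3  |  dp/dt·Δt = -0.016319  |  p_3 = 0.539517
  4  |  dp/dt·Δt = -0.004243  |  p_4 = 0.535275
  5  |  dp/dt·Δt = -0.001103  |  p_5 = 0.534171
  6  |  dp/dt·Δt = -0.000287  |  p_6 = 0.533885

0.534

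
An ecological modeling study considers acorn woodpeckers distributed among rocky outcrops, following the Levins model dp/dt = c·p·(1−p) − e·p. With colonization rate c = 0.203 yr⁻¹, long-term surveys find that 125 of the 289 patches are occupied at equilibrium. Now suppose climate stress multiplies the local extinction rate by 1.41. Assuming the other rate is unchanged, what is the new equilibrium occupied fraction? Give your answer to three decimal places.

Observed p* = 125/289 = 0.43253.
Balance c(1−p*) = e gives e = 0.203×(1 − 0.43253) = 0.11520.
New p* = 1 − e/c = 1 − 0.16243/0.20300 = 0.19985.

0.200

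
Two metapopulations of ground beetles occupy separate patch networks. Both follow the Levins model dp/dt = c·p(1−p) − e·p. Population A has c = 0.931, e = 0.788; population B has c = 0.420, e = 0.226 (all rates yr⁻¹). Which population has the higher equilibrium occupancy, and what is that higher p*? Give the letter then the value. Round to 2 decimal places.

A: p*_A = 1 − 0.788/0.931 = 0.1536.
B: p*_B = 1 − 0.226/0.420 = 0.4619.
B is higher at 0.4619.

B, 0.46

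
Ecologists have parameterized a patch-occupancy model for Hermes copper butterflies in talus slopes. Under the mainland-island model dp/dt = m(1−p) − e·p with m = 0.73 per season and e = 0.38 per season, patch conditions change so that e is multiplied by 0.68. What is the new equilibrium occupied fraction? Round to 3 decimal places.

Before: p* = 0.73/(0.73+0.38) = 0.6577.
After: m = 0.73, e = 0.2584; p* = 0.73/0.9884 = 0.7386.

0.739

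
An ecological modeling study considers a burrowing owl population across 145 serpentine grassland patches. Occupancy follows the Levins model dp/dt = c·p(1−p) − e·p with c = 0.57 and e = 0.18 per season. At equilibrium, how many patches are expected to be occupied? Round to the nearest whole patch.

99

p* = 1 − e/c = 1 − 0.18/0.57 = 0.6842.
Expected occupied patches = N × p* = 145 × 0.6842 = 99.21 ≈ 99.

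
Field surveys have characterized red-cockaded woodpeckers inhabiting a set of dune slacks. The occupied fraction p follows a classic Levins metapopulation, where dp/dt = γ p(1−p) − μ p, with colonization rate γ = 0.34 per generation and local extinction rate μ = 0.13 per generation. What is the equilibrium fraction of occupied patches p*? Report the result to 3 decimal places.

0.618

Setting dp/dt = 0 and dividing through by p* gives γ·(1−p*) = μ.
So p* = 1 − μ/γ = 1 − 0.13/0.34 = 1 − 0.3824 = 0.6176.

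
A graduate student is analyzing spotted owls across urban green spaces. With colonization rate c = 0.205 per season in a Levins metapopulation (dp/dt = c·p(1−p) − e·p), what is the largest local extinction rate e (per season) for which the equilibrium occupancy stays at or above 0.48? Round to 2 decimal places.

1 − e/c ≥ 0.48 ⇒ e ≤ c(1 − 0.48) = 0.205 × 0.5200.
e_max = 0.1066.

0.11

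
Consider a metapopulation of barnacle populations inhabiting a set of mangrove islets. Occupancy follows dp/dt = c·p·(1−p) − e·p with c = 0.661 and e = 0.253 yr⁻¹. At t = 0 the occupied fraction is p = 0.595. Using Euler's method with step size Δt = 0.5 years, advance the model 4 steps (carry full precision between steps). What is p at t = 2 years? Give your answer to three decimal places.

0.608

Update rule: p ← p + [c·p·(1−p) − e·p]·Δt with Δt = 0.5.
p: 0.59500 → 0.59937  (Δp = +0.00437)
p: 0.59937 → 0.60292  (Δp = +0.00354)
p: 0.60292 → 0.60577  (Δp = +0.00286)
p: 0.60577 → 0.60807  (Δp = +0.00230)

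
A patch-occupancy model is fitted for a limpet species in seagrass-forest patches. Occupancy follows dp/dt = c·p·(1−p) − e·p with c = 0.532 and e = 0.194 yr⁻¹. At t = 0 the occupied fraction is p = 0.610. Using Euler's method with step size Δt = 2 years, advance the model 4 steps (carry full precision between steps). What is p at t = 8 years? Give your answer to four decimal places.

0.6350

Update rule: p ← p + [c·p·(1−p) − e·p]·Δt with Δt = 2.
step 1: Δp = +0.01645, p = 0.62645
step 2: Δp = +0.00593, p = 0.63237
step 3: Δp = +0.00200, p = 0.63437
step 4: Δp = +0.00065, p = 0.63502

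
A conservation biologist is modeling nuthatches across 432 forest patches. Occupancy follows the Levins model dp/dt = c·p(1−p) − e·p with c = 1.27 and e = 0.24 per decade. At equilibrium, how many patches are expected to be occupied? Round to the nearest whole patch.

p* = 1 − e/c = 1 − 0.24/1.27 = 0.8110.
Expected occupied patches = N × p* = 432 × 0.8110 = 350.36 ≈ 350.

350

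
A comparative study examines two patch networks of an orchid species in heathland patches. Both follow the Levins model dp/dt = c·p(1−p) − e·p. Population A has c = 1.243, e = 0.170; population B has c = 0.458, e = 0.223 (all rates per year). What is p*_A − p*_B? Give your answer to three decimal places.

A: p*_A = 1 − 0.170/1.243 = 0.8632.
B: p*_B = 1 − 0.223/0.458 = 0.5131.
p*_A − p*_B = 0.8632 − 0.5131 = 0.3501.

0.350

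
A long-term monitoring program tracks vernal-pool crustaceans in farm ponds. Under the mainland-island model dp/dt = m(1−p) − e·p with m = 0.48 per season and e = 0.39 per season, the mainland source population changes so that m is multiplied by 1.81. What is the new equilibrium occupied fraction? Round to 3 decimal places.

Before: p* = 0.48/(0.48+0.39) = 0.5517.
After: m = 0.8688, e = 0.39; p* = 0.8688/1.2588 = 0.6902.

0.690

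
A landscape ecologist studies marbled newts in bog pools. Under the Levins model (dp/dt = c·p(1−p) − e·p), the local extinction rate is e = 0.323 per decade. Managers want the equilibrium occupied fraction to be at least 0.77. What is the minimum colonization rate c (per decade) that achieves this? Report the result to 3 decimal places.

1.404

p* = 1 − e/c ≥ 0.77 requires e/c ≤ 0.2300, i.e. c ≥ e/0.2300.
c_min = 0.323/0.2300 = 1.4043.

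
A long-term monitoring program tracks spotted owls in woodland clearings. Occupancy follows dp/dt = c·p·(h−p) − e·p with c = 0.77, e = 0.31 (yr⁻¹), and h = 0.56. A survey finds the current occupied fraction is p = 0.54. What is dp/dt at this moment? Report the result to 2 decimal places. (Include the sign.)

Colonization term: c·p·(h−p) = 0.77×0.54×0.0200 = 0.00832.
Extinction term: e·p = 0.16740.
dp/dt = 0.00832 − 0.16740 = -0.15908.

-0.16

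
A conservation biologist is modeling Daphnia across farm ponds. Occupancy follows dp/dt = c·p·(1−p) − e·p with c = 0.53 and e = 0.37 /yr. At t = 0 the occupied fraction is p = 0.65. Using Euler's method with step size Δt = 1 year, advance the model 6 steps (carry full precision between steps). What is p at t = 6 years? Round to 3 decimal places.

0.362

Update rule: p ← p + [c·p·(1−p) − e·p]·Δt with Δt = 1.
step 1: Δp = -0.11992, p = 0.53008
step 2: Δp = -0.06411, p = 0.46597
step 3: Δp = -0.04052, p = 0.42545
step 4: Δp = -0.02786, p = 0.39759
step 5: Δp = -0.02017, p = 0.37742
step 6: Δp = -0.01511, p = 0.36231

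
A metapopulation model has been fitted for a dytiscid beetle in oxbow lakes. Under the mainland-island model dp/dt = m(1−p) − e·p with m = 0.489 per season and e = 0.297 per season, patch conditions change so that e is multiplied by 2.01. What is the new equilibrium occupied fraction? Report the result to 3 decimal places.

0.450

Before: p* = 0.489/(0.489+0.297) = 0.6221.
After: m = 0.489, e = 0.59697; p* = 0.489/1.0860 = 0.4503.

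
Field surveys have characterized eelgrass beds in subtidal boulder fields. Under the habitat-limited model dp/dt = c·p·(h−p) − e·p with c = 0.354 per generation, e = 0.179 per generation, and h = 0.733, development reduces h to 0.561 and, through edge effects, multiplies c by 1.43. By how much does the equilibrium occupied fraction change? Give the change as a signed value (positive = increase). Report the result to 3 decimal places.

Before: p* = h − e/c = 0.733 − 0.179/0.354 = 0.733 − 0.5056 = 0.2274.
After: c = 0.50622, e = 0.179, h = 0.561; p* = 0.561 − 0.179/0.50622 = 0.2074.
Δp* = 0.2074 − 0.2274 = -0.0200.

-0.020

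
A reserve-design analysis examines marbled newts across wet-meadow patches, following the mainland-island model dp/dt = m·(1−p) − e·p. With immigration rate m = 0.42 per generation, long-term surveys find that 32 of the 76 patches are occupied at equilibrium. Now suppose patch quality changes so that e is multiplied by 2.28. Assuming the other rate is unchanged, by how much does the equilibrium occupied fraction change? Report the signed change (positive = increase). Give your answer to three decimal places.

-0.179

Observed p* = 32/76 = 0.42105.
Balance m(1−p*) = e·p* gives e = m(1−p*)/p* = 0.42×0.57895/0.42105 = 0.57751.
New p* = m/(m+e) = 0.42000/(0.42000+1.31672) = 0.24184.
Δp* = 0.24184 − 0.42105 = -0.17921.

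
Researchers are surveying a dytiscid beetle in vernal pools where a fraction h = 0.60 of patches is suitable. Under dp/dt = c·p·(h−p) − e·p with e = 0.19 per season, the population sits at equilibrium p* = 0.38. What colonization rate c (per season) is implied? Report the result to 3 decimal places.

At equilibrium c(h−p*) = e, so c = e/(h−p*).
c = 0.19/(0.60 − 0.38) = 0.19/0.2200 = 0.8636.

0.864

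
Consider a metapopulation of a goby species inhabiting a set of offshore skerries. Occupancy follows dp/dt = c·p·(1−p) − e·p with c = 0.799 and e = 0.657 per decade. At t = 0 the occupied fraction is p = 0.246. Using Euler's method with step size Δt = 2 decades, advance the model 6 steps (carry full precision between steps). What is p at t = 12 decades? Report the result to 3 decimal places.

Update rule: p ← p + [c·p·(1−p) − e·p]·Δt with Δt = 2.
  1  |  dp/dt·Δt = -0.026841  |  p_1 = 0.219159
  2  |  dp/dt·Δt = -0.014512  |  p_2 = 0.204647
  3  |  dp/dt·Δt = -0.008805  |  p_3 = 0.195842
  4  |  dp/dt·Δt = -0.005671  |  p_4 = 0.190171
  5  |  dp/dt·Δt = -0.003783  |  p_5 = 0.186388
  6  |  dp/dt·Δt = -0.002581  |  p_6 = 0.183807

0.184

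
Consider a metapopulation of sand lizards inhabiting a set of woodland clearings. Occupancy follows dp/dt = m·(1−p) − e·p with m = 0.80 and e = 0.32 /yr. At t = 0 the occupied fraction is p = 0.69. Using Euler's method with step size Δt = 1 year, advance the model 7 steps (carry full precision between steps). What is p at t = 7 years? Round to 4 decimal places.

Update rule: p ← p + [m·(1−p) − e·p]·Δt with Δt = 1.
t = 1: p = 0.69000 + (+0.02720) = 0.71720
t = 2: p = 0.71720 + (-0.00326) = 0.71394
t = 3: p = 0.71394 + (+0.00039) = 0.71433
t = 4: p = 0.71433 + (-0.00005) = 0.71428
t = 5: p = 0.71428 + (+0.00001) = 0.71429
t = 6: p = 0.71429 + (-0.00000) = 0.71429
t = 7: p = 0.71429 + (+0.00000) = 0.71429

0.7143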